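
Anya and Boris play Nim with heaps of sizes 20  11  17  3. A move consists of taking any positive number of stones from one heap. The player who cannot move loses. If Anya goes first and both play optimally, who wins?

Anya wins

Nim-sum: 20 ^ 11 ^ 17 ^ 3 = 13.
The nim-sum is 13 ≠ 0, so this is an N-position: the player to move can win; Anya has a winning move.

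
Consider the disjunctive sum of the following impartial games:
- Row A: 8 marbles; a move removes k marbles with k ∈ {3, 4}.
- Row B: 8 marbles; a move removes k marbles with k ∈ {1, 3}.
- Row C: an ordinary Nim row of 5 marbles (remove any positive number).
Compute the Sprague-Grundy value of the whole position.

For row A, compute g(0), g(1), … with moves {3, 4}:
g(0) = mex{} = 0
g(1) = mex{} = 0
g(2) = mex{} = 0
g(3) = mex{0} = 1
g(4) = mex{0} = 1
g(5) = mex{0} = 1
g(6) = mex{0,1} = 2
g(7) = mex{1} = 0
g(8) = mex{1} = 0
So g(8) = 0.
Grundy values for row B (subtraction set {1, 3}):
k:     0  1  2  3  4  5  6  7  8
g(k):  0  1  0  1  0  1  0  1  0
So g(8) = 0.
Row C is a plain Nim row of size 5, so its Grundy value is 5.
By the Sprague-Grundy theorem, the Grundy value of a sum of independent games is the XOR of the component values.
Combined value = 0 ⊕ 0 ⊕ 5 = 5.

5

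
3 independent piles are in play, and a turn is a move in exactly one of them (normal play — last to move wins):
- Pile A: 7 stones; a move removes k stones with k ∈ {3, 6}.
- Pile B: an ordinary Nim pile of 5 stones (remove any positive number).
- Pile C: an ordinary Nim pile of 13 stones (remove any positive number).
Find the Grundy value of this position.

10

Grundy values for pile A (subtraction set {3, 6}):
k:     0  1  2  3  4  5  6  7
g(k):  0  0  0  1  1  1  2  2
So g(7) = 2.
Pile B is a plain Nim pile of size 5, so its Grundy value is 5.
Pile C is a plain Nim pile of size 13, so its Grundy value is 13.
The value of a disjunctive sum is the nim-sum of the parts.
Combined value = 2 ⊕ 5 ⊕ 13 = 10.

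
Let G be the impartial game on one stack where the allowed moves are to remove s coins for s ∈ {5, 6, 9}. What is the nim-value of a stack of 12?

2

Compute g(0), g(1), … for moves {5, 6, 9}:
k:     0  1  2  3  4  5  6  7  8  9 10 11 12
g(k):  0  0  0  0  0  1  1  1  1  1  2  2  2
So g(12) = 2.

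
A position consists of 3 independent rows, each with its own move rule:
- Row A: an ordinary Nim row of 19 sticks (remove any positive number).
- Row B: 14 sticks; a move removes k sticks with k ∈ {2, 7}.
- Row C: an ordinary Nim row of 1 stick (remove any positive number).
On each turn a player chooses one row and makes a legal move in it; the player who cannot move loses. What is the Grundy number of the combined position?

18

Row A is a plain Nim row of size 19, so its Grundy value is 19.
Build the Grundy sequence for row B with g(k) = mex{g(k−s) : s ∈ {2, 7}, s ≤ k}:
k:     0  1  2  3  4  5  6  7  8  9 10 11 12 13 14
g(k):  0  0  1  1  0  0  1  1  2  0  0  1  1  0  0
So g(14) = 0.
Row C is a plain Nim row of size 1, so its Grundy value is 1.
The value of a disjunctive sum is the nim-sum of the parts.
Combined value = 19 ⊕ 0 ⊕ 1 = 18.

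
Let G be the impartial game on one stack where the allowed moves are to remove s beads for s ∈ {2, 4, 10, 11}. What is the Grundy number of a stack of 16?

1

Build the Grundy sequence with g(k) = mex{g(k−s) : s ∈ {2, 4, 10, 11}, s ≤ k}:
k:     0  1  2  3  4  5  6  7  8  9 10 11 12 13 14 15 16
g(k):  0  0  1  1  2  2  0  0  1  1  2  2  3  0  0  1  1
So g(16) = 1.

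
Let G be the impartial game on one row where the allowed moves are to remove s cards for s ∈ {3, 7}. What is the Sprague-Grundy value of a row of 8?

2

Build the Grundy sequence with g(k) = mex{g(k−s) : s ∈ {3, 7}, s ≤ k}:
k:     0  1  2  3  4  5  6  7  8
g(k):  0  0  0  1  1  1  0  2  2
So g(8) = 2.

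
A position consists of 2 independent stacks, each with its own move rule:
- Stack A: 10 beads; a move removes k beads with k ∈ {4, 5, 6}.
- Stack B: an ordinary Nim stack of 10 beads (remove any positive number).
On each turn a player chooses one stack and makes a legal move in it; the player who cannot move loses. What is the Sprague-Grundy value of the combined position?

10

Build the Grundy sequence for stack A with g(k) = mex{g(k−s) : s ∈ {4, 5, 6}, s ≤ k}:
g(0) = mex{} = 0
g(1) = mex{} = 0
g(2) = mex{} = 0
g(3) = mex{} = 0
g(4) = mex{0} = 1
g(5) = mex{0} = 1
g(6) = mex{0} = 1
g(7) = mex{0} = 1
g(8) = mex{0,1} = 2
g(9) = mex{0,1} = 2
g(10) = mex{1} = 0
So g(10) = 0.
Stack B is a plain Nim stack of size 10, so its Grundy value is 10.
By the Sprague-Grundy theorem, the Grundy value of a sum of independent games is the XOR of the component values.
Combined value = 0 ⊕ 10 = 10.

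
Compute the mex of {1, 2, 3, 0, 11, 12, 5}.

4

The values 0, 1, 2, 3 are all present; 4 is the first non-negative integer missing from the set.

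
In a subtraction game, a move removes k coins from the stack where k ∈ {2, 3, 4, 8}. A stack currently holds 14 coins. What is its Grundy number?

Build the Grundy sequence with g(k) = mex{g(k−s) : s ∈ {2, 3, 4, 8}, s ≤ k}:
g(0) = mex{} = 0
g(1) = mex{} = 0
g(2) = mex{0} = 1
g(3) = mex{0} = 1
g(4) = mex{0,1} = 2
g(5) = mex{0,1} = 2
g(6) = mex{1,2} = 0
g(7) = mex{1,2} = 0
g(8) = mex{0,2} = 1
g(9) = mex{0,2} = 1
g(10) = mex{0,1} = 2
g(11) = mex{0,1} = 2
g(12) = mex{1,2} = 0
g(13) = mex{1,2} = 0
g(14) = mex{0,2} = 1
So g(14) = 1.

1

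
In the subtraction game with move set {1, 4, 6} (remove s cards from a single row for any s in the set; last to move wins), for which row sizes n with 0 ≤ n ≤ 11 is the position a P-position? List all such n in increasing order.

Compute g(0), g(1), … for moves {1, 4, 6}:
g(0) = mex{} = 0
g(1) = mex{0} = 1
g(2) = mex{1} = 0
g(3) = mex{0} = 1
g(4) = mex{0,1} = 2
g(5) = mex{1,2} = 0
g(6) = mex{0} = 1
g(7) = mex{1} = 0
g(8) = mex{0,2} = 1
g(9) = mex{0,1} = 2
g(10) = mex{1,2} = 0
g(11) = mex{0} = 1
The P-positions (g = 0) in 0..11 are 0, 2, 5, 7, 10.

0, 2, 5, 7, 10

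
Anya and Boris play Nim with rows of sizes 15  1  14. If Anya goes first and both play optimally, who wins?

Boris wins

In binary:
  1111  (15)
  0001  (1)
  1110  (14)
  ----
  0000  (0)
The nim-sum is 0, so this is a P-position: the player to move is in a losing position under optimal play; Anya is about to move from it and so loses — Boris wins.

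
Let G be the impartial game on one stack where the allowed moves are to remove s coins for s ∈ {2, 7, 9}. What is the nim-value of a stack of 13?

Compute g(0), g(1), … for moves {2, 7, 9}:
g(0) = mex{} = 0
g(1) = mex{} = 0
g(2) = mex{0} = 1
g(3) = mex{0} = 1
g(4) = mex{1} = 0
g(5) = mex{1} = 0
g(6) = mex{0} = 1
g(7) = mex{0} = 1
g(8) = mex{0,1} = 2
g(9) = mex{0,1} = 2
g(10) = mex{0,1,2} = 3
g(11) = mex{0,1,2} = 3
g(12) = mex{0,1,3} = 2
g(13) = mex{0,1,3} = 2
So g(13) = 2.

2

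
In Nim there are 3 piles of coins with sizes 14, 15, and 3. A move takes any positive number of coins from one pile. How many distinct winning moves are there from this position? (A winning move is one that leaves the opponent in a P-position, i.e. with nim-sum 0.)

3

Compute the nim-sum pairwise:
14 XOR 15 = 1
1 XOR 3 = 2
The overall nim-sum is X = 2. A pile of size p has a winning move iff p XOR X < p (reduce it to p XOR X).
  14: 14 XOR 2 = 12 < 14 — winning move (to 12).
  15: 15 XOR 2 = 13 < 15 — winning move (to 13).
  3: 3 XOR 2 = 1 < 3 — winning move (to 1).
That gives 3 winning moves.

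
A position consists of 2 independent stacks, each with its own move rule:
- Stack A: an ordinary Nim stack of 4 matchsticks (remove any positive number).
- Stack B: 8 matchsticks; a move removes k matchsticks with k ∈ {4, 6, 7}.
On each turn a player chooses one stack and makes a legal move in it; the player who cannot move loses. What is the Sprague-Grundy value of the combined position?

6

Stack A is a plain Nim stack of size 4, so its Grundy value is 4.
Grundy values for stack B (subtraction set {4, 6, 7}):
g(0) = mex{} = 0
g(1) = mex{} = 0
g(2) = mex{} = 0
g(3) = mex{} = 0
g(4) = mex{0} = 1
g(5) = mex{0} = 1
g(6) = mex{0} = 1
g(7) = mex{0} = 1
g(8) = mex{0,1} = 2
So g(8) = 2.
The value of a disjunctive sum is the nim-sum of the parts.
Combined value = 4 XOR 2 = 6.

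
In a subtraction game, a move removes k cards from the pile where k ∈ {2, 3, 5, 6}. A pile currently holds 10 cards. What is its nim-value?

1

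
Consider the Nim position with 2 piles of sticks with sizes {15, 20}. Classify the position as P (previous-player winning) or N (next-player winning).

N-position

Compute the nim-sum pairwise:
15 ⊕ 20 = 27
The nim-sum is 27 ≠ 0, so this is an N-position: the player to move can win.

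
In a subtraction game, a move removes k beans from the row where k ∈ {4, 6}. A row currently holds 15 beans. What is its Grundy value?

Build the Grundy sequence with g(k) = mex{g(k−s) : s ∈ {4, 6}, s ≤ k}:
k:     0  1  2  3  4  5  6  7  8  9 10 11 12 13 14 15
g(k):  0  0  0  0  1  1  1  1  2  2  0  0  0  0  1  1
So g(15) = 1.

1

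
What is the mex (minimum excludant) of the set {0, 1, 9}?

The values 0, 1 are all present; 2 is the first non-negative integer missing from the set.

2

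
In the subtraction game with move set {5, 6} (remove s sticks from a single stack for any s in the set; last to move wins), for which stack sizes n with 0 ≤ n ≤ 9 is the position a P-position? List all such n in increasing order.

0, 1, 2, 3, 4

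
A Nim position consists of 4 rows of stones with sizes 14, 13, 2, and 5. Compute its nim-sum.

4

Nim-sum: 14 XOR 13 XOR 2 XOR 5 = 4.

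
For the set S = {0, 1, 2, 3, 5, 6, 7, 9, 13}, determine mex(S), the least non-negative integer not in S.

4

The values 0, 1, 2, 3 are all present; 4 is the first non-negative integer missing from the set.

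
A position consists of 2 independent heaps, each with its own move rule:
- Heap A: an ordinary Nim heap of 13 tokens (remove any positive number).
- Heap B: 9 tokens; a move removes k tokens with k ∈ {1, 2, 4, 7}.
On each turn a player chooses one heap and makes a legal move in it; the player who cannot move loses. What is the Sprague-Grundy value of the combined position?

13

Heap A is a plain Nim heap of size 13, so its Grundy value is 13.
Build the Grundy sequence for heap B with g(k) = mex{g(k−s) : s ∈ {1, 2, 4, 7}, s ≤ k}:
k:     0  1  2  3  4  5  6  7  8  9
g(k):  0  1  2  0  1  2  0  1  2  0
So g(9) = 0.
The value of a disjunctive sum is the nim-sum of the parts.
Combined value = 13 XOR 0 = 13.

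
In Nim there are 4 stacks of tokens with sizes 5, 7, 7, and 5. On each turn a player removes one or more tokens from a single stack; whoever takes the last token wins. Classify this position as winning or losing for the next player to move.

Compute the nim-sum pairwise:
5 XOR 7 = 2
2 XOR 7 = 5
5 XOR 5 = 0
The nim-sum is 0, so this is a P-position: the player to move is in a losing position under optimal play.

Losing position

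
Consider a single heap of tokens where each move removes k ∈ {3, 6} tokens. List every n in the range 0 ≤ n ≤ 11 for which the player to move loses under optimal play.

Compute g(0), g(1), … for moves {3, 6}:
g(0) = mex{} = 0
g(1) = mex{} = 0
g(2) = mex{} = 0
g(3) = mex{0} = 1
g(4) = mex{0} = 1
g(5) = mex{0} = 1
g(6) = mex{0,1} = 2
g(7) = mex{0,1} = 2
g(8) = mex{0,1} = 2
g(9) = mex{1,2} = 0
g(10) = mex{1,2} = 0
g(11) = mex{1,2} = 0
The P-positions (g = 0) in 0..11 are 0, 1, 2, 9, 10, 11.

0, 1, 2, 9, 10, 11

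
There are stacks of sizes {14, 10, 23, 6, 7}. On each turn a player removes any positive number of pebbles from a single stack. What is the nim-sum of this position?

18

Nim-sum: 14 ⊕ 10 ⊕ 23 ⊕ 6 ⊕ 7 = 18.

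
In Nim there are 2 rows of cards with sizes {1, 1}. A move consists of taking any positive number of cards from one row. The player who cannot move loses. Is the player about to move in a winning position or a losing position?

Write each in binary and XOR column by column:
  1  (1)
  1  (1)
  -
  0  (0)
The nim-sum is 0, so this is a P-position: the player to move is in a losing position under optimal play.

Losing position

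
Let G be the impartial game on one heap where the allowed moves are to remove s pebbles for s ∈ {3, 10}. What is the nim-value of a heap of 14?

0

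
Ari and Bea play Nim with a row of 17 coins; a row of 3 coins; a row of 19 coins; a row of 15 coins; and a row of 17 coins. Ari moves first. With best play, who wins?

Ari wins

In binary:
  10001  (17)
  00011  (3)
  10011  (19)
  01111  (15)
  10001  (17)
  -----
  11111  (31)
The nim-sum is 31 ≠ 0, so this is an N-position: the player to move can win; Ari has a winning move.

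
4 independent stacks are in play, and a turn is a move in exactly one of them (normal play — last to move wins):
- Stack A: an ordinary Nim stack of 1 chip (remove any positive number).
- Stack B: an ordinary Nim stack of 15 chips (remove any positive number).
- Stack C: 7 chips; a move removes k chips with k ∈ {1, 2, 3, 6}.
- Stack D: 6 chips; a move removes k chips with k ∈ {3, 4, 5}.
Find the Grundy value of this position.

15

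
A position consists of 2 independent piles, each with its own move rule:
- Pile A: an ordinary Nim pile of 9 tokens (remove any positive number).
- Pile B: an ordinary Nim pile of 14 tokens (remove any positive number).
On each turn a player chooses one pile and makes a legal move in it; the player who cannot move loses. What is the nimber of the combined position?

Pile A is a plain Nim pile of size 9, so its Grundy value is 9.
Pile B is a plain Nim pile of size 14, so its Grundy value is 14.
The value of a disjunctive sum is the nim-sum of the parts.
Combined value = 9 ⊕ 14 = 7.

7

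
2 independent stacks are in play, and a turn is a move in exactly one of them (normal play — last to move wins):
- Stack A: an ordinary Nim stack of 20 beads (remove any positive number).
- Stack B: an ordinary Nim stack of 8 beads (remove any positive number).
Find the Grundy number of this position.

Stack A is a plain Nim stack of size 20, so its Grundy value is 20.
Stack B is a plain Nim stack of size 8, so its Grundy value is 8.
By the Sprague-Grundy theorem, the Grundy value of a sum of independent games is the XOR of the component values.
Combined value = 20 XOR 8 = 28.

28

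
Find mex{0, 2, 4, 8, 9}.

0 is in the set but 1 is not, so the mex is 1.

1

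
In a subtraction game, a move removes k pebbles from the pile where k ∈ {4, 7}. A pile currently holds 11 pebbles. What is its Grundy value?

0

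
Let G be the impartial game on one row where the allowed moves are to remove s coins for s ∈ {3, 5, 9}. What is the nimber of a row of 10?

Compute g(0), g(1), … for moves {3, 5, 9}:
g(0) = mex{} = 0
g(1) = mex{} = 0
g(2) = mex{} = 0
g(3) = mex{0} = 1
g(4) = mex{0} = 1
g(5) = mex{0} = 1
g(6) = mex{0,1} = 2
g(7) = mex{0,1} = 2
g(8) = mex{1} = 0
g(9) = mex{0,1,2} = 3
g(10) = mex{0,1,2} = 3
So g(10) = 3.

3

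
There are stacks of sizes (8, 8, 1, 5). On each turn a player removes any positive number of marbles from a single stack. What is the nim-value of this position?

Compute the nim-sum pairwise:
8 ^ 8 = 0
0 ^ 1 = 1
1 ^ 5 = 4

4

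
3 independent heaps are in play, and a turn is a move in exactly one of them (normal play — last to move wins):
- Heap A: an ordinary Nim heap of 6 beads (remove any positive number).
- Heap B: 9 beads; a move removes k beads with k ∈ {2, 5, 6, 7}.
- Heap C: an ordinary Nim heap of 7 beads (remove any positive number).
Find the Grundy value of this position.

Heap A is a plain Nim heap of size 6, so its Grundy value is 6.
For heap B, compute g(0), g(1), … with moves {2, 5, 6, 7}:
g(0) = mex{} = 0
g(1) = mex{} = 0
g(2) = mex{0} = 1
g(3) = mex{0} = 1
g(4) = mex{1} = 0
g(5) = mex{0,1} = 2
g(6) = mex{0} = 1
g(7) = mex{0,1,2} = 3
g(8) = mex{0,1} = 2
g(9) = mex{0,1,3} = 2
So g(9) = 2.
Heap C is a plain Nim heap of size 7, so its Grundy value is 7.
By the Sprague-Grundy theorem, the Grundy value of a sum of independent games is the XOR of the component values.
Combined value = 6 ⊕ 2 ⊕ 7 = 3.

3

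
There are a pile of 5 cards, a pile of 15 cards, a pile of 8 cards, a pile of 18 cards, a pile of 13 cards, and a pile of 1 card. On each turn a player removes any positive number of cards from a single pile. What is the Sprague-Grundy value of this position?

In binary:
  00101  (5)
  01111  (15)
  01000  (8)
  10010  (18)
  01101  (13)
  00001  (1)
  -----
  11100  (28)

28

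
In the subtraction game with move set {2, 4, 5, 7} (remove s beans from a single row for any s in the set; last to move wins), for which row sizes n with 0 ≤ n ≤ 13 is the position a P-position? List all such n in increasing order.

0, 1, 9, 10

Compute g(0), g(1), … for moves {2, 4, 5, 7}:
k:     0  1  2  3  4  5  6  7  8  9 10 11 12 13
g(k):  0  0  1  1  2  2  3  3  4  0  0  1  1  2
The P-positions (g = 0) in 0..13 are 0, 1, 9, 10.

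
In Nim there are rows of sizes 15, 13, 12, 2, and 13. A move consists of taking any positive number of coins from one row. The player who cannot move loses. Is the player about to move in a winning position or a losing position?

Winning position

Compute the nim-sum pairwise:
15 XOR 13 = 2
2 XOR 12 = 14
14 XOR 2 = 12
12 XOR 13 = 1
The nim-sum is 1 ≠ 0, so this is an N-position: the player to move can win.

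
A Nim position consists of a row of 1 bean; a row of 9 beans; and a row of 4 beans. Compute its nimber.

12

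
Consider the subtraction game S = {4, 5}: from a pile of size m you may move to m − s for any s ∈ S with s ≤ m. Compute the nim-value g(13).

Grundy values for subtraction set {4, 5}:
g(0) = mex{} = 0
g(1) = mex{} = 0
g(2) = mex{} = 0
g(3) = mex{} = 0
g(4) = mex{0} = 1
g(5) = mex{0} = 1
g(6) = mex{0} = 1
g(7) = mex{0} = 1
g(8) = mex{0,1} = 2
g(9) = mex{1} = 0
g(10) = mex{1} = 0
g(11) = mex{1} = 0
g(12) = mex{1,2} = 0
g(13) = mex{0,2} = 1
So g(13) = 1.

1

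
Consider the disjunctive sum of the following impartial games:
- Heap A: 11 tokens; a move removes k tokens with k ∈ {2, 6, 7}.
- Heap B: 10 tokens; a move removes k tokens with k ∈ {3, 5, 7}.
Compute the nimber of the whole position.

1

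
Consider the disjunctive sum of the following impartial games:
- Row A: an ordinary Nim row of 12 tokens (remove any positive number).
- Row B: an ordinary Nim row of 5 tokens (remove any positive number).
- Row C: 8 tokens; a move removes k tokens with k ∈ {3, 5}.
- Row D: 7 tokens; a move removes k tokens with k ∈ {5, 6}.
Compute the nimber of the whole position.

8

Row A is a plain Nim row of size 12, so its Grundy value is 12.
Row B is a plain Nim row of size 5, so its Grundy value is 5.
For row C, compute g(0), g(1), … with moves {3, 5}:
k:     0  1  2  3  4  5  6  7  8
g(k):  0  0  0  1  1  1  2  2  0
So g(8) = 0.
Grundy values for row D (subtraction set {5, 6}):
k:     0  1  2  3  4  5  6  7
g(k):  0  0  0  0  0  1  1  1
So g(7) = 1.
The value of a disjunctive sum is the nim-sum of the parts.
Combined value = 12 XOR 5 XOR 0 XOR 1 = 8.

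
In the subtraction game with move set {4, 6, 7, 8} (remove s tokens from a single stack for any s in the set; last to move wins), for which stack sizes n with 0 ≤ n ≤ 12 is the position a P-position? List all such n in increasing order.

Compute g(0), g(1), … for moves {4, 6, 7, 8}:
k:     0  1  2  3  4  5  6  7  8  9 10 11 12
g(k):  0  0  0  0  1  1  1  1  2  2  2  2  0
The P-positions (g = 0) in 0..12 are 0, 1, 2, 3, 12.

0, 1, 2, 3, 12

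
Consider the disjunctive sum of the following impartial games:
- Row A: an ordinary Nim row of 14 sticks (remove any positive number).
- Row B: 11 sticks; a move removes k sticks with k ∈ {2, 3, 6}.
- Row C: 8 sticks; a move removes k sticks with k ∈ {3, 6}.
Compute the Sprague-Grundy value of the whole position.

13

Row A is a plain Nim row of size 14, so its Grundy value is 14.
For row B, compute g(0), g(1), … with moves {2, 3, 6}:
g(0) = mex{} = 0
g(1) = mex{} = 0
g(2) = mex{0} = 1
g(3) = mex{0} = 1
g(4) = mex{0,1} = 2
g(5) = mex{1} = 0
g(6) = mex{0,1,2} = 3
g(7) = mex{0,2} = 1
g(8) = mex{0,1,3} = 2
g(9) = mex{1,3} = 0
g(10) = mex{1,2} = 0
g(11) = mex{0,2} = 1
So g(11) = 1.
For row C, compute g(0), g(1), … with moves {3, 6}:
k:     0  1  2  3  4  5  6  7  8
g(k):  0  0  0  1  1  1  2  2  2
So g(8) = 2.
By the Sprague-Grundy theorem, the Grundy value of a sum of independent games is the XOR of the component values.
Combined value = 14 XOR 1 XOR 2 = 13.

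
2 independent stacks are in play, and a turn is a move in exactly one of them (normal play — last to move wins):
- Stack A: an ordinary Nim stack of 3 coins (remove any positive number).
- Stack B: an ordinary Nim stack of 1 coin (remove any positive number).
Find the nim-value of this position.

2

Stack A is a plain Nim stack of size 3, so its Grundy value is 3.
Stack B is a plain Nim stack of size 1, so its Grundy value is 1.
The value of a disjunctive sum is the nim-sum of the parts.
Combined value = 3 ⊕ 1 = 2.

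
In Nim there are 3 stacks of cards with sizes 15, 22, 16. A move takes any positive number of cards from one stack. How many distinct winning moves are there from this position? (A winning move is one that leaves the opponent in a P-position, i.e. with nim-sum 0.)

1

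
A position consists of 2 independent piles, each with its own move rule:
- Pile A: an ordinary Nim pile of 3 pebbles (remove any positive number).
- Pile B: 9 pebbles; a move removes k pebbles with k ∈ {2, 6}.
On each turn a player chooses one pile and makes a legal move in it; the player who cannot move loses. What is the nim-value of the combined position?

Pile A is a plain Nim pile of size 3, so its Grundy value is 3.
Grundy values for pile B (subtraction set {2, 6}):
k:     0  1  2  3  4  5  6  7  8  9
g(k):  0  0  1  1  0  0  1  1  0  0
So g(9) = 0.
The value of a disjunctive sum is the nim-sum of the parts.
Combined value = 3 ⊕ 0 = 3.

3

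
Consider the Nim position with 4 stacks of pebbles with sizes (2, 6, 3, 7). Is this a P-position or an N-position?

In binary:
  010  (2)
  110  (6)
  011  (3)
  111  (7)
  ---
  000  (0)
The nim-sum is 0, so this is a P-position: the player to move is in a losing position under optimal play.

P-position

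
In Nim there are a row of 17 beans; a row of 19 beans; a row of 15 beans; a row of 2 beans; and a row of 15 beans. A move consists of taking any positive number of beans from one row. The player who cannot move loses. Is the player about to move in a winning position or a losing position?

Compute the nim-sum pairwise:
17 ^ 19 = 2
2 ^ 15 = 13
13 ^ 2 = 15
15 ^ 15 = 0
The nim-sum is 0, so this is a P-position: the player to move is in a losing position under optimal play.

Losing position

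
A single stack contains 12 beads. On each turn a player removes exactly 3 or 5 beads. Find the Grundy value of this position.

Compute g(0), g(1), … for moves {3, 5}:
g(0) = mex{} = 0
g(1) = mex{} = 0
g(2) = mex{} = 0
g(3) = mex{0} = 1
g(4) = mex{0} = 1
g(5) = mex{0} = 1
g(6) = mex{0,1} = 2
g(7) = mex{0,1} = 2
g(8) = mex{1} = 0
g(9) = mex{1,2} = 0
g(10) = mex{1,2} = 0
g(11) = mex{0,2} = 1
g(12) = mex{0,2} = 1
So g(12) = 1.

1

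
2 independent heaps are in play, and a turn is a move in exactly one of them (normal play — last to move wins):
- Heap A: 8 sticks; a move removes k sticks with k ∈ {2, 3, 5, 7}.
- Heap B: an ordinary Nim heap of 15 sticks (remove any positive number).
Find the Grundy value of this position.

For heap A, compute g(0), g(1), … with moves {2, 3, 5, 7}:
k:     0  1  2  3  4  5  6  7  8
g(k):  0  0  1  1  2  2  3  3  4
So g(8) = 4.
Heap B is a plain Nim heap of size 15, so its Grundy value is 15.
By the Sprague-Grundy theorem, the Grundy value of a sum of independent games is the XOR of the component values.
Combined value = 4 ⊕ 15 = 11.

11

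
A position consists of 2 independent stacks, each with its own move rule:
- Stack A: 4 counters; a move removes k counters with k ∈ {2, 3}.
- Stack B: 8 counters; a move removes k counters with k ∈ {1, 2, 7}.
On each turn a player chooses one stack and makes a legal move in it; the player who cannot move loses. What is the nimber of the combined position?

0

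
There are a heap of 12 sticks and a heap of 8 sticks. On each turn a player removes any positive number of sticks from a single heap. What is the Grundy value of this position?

Nim-sum: 12 XOR 8 = 4.

4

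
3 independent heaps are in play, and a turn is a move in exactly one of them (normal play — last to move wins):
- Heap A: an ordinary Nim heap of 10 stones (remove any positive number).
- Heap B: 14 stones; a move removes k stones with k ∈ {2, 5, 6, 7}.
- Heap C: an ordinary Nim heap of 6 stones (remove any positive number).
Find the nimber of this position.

Heap A is a plain Nim heap of size 10, so its Grundy value is 10.
For heap B, compute g(0), g(1), … with moves {2, 5, 6, 7}:
g(0) = mex{} = 0
g(1) = mex{} = 0
g(2) = mex{0} = 1
g(3) = mex{0} = 1
g(4) = mex{1} = 0
g(5) = mex{0,1} = 2
g(6) = mex{0} = 1
g(7) = mex{0,1,2} = 3
g(8) = mex{0,1} = 2
g(9) = mex{0,1,3} = 2
g(10) = mex{0,1,2} = 3
g(11) = mex{0,1,2} = 3
g(12) = mex{1,2,3} = 0
g(13) = mex{1,2,3} = 0
g(14) = mex{0,2,3} = 1
So g(14) = 1.
Heap C is a plain Nim heap of size 6, so its Grundy value is 6.
By the Sprague-Grundy theorem, the Grundy value of a sum of independent games is the XOR of the component values.
Combined value = 10 XOR 1 XOR 6 = 13.

13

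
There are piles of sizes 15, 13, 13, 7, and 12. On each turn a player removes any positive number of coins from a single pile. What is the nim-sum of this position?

Bitwise XOR of the heap sizes:
  1111  (15)
  1101  (13)
  1101  (13)
  0111  (7)
  1100  (12)
  ----
  0100  (4)

4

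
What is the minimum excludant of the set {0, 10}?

0 is in the set but 1 is not, so the mex is 1.

1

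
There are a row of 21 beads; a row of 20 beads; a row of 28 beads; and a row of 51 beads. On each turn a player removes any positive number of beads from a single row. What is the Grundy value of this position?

46

Nim-sum: 21 ⊕ 20 ⊕ 28 ⊕ 51 = 46.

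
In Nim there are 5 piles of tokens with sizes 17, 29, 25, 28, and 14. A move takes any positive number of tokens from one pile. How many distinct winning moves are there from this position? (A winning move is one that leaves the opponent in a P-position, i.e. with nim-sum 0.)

3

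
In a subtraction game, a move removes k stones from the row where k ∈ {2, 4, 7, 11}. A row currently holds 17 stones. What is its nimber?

1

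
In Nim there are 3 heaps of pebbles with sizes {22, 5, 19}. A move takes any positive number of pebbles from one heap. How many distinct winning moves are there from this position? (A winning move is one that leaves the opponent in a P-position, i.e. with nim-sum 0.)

0

Nim-sum: 22 XOR 5 XOR 19 = 0.
The nim-sum is already 0, so every move leaves a nonzero nim-sum — there are no winning moves.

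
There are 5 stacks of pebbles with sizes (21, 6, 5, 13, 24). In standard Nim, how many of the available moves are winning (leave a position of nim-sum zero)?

1

Write each in binary and XOR column by column:
  10101  (21)
  00110  (6)
  00101  (5)
  01101  (13)
  11000  (24)
  -----
  00011  (3)
The overall nim-sum is X = 3. A stack of size p has a winning move iff p XOR X < p (reduce it to p XOR X).
  21: 21 XOR 3 = 22 ≥ 21 — no move.
  6: 6 XOR 3 = 5 < 6 — winning move (to 5).
  5: 5 XOR 3 = 6 ≥ 5 — no move.
  13: 13 XOR 3 = 14 ≥ 13 — no move.
  24: 24 XOR 3 = 27 ≥ 24 — no move.
That gives 1 winning move.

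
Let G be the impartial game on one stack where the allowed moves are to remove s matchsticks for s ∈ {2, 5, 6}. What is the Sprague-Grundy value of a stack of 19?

0

Grundy values for subtraction set {2, 5, 6}:
k:     0  1  2  3  4  5  6  7  8  9 10 11 12 13 14 15 16 17 18 19
g(k):  0  0  1  1  0  2  1  3  0  2  1  0  0  1  1  0  2  1  3  0
So g(19) = 0.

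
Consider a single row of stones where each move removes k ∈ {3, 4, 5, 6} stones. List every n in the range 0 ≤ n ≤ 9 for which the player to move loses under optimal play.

0, 1, 2, 9

Grundy values for subtraction set {3, 4, 5, 6}:
g(0) = mex{} = 0
g(1) = mex{} = 0
g(2) = mex{} = 0
g(3) = mex{0} = 1
g(4) = mex{0} = 1
g(5) = mex{0} = 1
g(6) = mex{0,1} = 2
g(7) = mex{0,1} = 2
g(8) = mex{0,1} = 2
g(9) = mex{1,2} = 0
The P-positions (g = 0) in 0..9 are 0, 1, 2, 9.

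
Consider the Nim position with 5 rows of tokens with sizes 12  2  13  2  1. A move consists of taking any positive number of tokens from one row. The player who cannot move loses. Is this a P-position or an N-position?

Nim-sum: 12 XOR 2 XOR 13 XOR 2 XOR 1 = 0.
The nim-sum is 0, so this is a P-position: the player to move is in a losing position under optimal play.

P-position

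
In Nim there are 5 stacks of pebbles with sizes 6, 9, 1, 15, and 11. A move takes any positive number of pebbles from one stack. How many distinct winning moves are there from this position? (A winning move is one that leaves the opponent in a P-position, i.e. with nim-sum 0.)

Compute the nim-sum pairwise:
6 XOR 9 = 15
15 XOR 1 = 14
14 XOR 15 = 1
1 XOR 11 = 10
The overall nim-sum is X = 10. A stack of size p has a winning move iff p XOR X < p (reduce it to p XOR X).
  6: 6 XOR 10 = 12 ≥ 6 — no move.
  9: 9 XOR 10 = 3 < 9 — winning move (to 3).
  1: 1 XOR 10 = 11 ≥ 1 — no move.
  15: 15 XOR 10 = 5 < 15 — winning move (to 5).
  11: 11 XOR 10 = 1 < 11 — winning move (to 1).
That gives 3 winning moves.

3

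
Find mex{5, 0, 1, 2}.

The values 0, 1, 2 are all present; 3 is the first non-negative integer missing from the set.

3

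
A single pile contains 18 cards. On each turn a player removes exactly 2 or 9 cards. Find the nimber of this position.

Compute g(0), g(1), … for moves {2, 9}:
k:     0  1  2  3  4  5  6  7  8  9 10 11 12 13 14 15 16 17 18
g(k):  0  0  1  1  0  0  1  1  0  2  1  0  0  1  1  0  0  1  1
So g(18) = 1.

1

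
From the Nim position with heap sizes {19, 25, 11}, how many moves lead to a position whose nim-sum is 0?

Bitwise XOR of the heap sizes:
  10011  (19)
  11001  (25)
  01011  (11)
  -----
  00001  (1)
The overall nim-sum is X = 1. A heap of size p has a winning move iff p XOR X < p (reduce it to p XOR X).
  19: 19 XOR 1 = 18 < 19 — winning move (to 18).
  25: 25 XOR 1 = 24 < 25 — winning move (to 24).
  11: 11 XOR 1 = 10 < 11 — winning move (to 10).
That gives 3 winning moves.

3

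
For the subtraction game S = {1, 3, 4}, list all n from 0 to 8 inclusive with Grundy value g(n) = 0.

0, 2, 7

Grundy values for subtraction set {1, 3, 4}:
g(0) = mex{} = 0
g(1) = mex{0} = 1
g(2) = mex{1} = 0
g(3) = mex{0} = 1
g(4) = mex{0,1} = 2
g(5) = mex{0,1,2} = 3
g(6) = mex{0,1,3} = 2
g(7) = mex{1,2} = 0
g(8) = mex{0,2,3} = 1
The P-positions (g = 0) in 0..8 are 0, 2, 7.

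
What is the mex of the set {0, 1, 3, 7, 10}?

2

The values 0, 1 are all present; 2 is the first non-negative integer missing from the set.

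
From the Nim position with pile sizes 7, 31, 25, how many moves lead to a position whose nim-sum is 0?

Compute the nim-sum pairwise:
7 ⊕ 31 = 24
24 ⊕ 25 = 1
The overall nim-sum is X = 1. A pile of size p has a winning move iff p XOR X < p (reduce it to p XOR X).
  7: 7 XOR 1 = 6 < 7 — winning move (to 6).
  31: 31 XOR 1 = 30 < 31 — winning move (to 30).
  25: 25 XOR 1 = 24 < 25 — winning move (to 24).
That gives 3 winning moves.

3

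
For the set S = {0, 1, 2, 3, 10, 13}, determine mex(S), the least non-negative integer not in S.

4

The values 0, 1, 2, 3 are all present; 4 is the first non-negative integer missing from the set.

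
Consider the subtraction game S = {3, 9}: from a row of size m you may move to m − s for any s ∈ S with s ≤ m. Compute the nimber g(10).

1

Grundy values for subtraction set {3, 9}:
k:     0  1  2  3  4  5  6  7  8  9 10
g(k):  0  0  0  1  1  1  0  0  0  1  1
So g(10) = 1.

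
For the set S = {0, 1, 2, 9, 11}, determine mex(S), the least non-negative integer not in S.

3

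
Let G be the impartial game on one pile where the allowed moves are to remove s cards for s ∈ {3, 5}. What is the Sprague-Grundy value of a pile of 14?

2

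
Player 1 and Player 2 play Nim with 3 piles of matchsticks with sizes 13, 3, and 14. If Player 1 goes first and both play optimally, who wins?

Compute the nim-sum pairwise:
13 ^ 3 = 14
14 ^ 14 = 0
The nim-sum is 0, so this is a P-position: the player to move is in a losing position under optimal play; Player 1 is about to move from it and so loses — Player 2 wins.

Player 2 wins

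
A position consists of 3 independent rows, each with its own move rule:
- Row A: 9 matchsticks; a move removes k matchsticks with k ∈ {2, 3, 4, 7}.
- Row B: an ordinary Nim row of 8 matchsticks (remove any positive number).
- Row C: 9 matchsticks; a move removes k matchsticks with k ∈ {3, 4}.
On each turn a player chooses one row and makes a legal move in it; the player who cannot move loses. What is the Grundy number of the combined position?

12

For row A, compute g(0), g(1), … with moves {2, 3, 4, 7}:
k:     0  1  2  3  4  5  6  7  8  9
g(k):  0  0  1  1  2  2  0  3  1  4
So g(9) = 4.
Row B is a plain Nim row of size 8, so its Grundy value is 8.
Grundy values for row C (subtraction set {3, 4}):
g(0) = mex{} = 0
g(1) = mex{} = 0
g(2) = mex{} = 0
g(3) = mex{0} = 1
g(4) = mex{0} = 1
g(5) = mex{0} = 1
g(6) = mex{0,1} = 2
g(7) = mex{1} = 0
g(8) = mex{1} = 0
g(9) = mex{1,2} = 0
So g(9) = 0.
The value of a disjunctive sum is the nim-sum of the parts.
Combined value = 4 XOR 8 XOR 0 = 12.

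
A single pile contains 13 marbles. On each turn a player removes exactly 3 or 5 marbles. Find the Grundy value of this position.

Grundy values for subtraction set {3, 5}:
k:     0  1  2  3  4  5  6  7  8  9 10 11 12 13
g(k):  0  0  0  1  1  1  2  2  0  0  0  1  1  1
So g(13) = 1.

1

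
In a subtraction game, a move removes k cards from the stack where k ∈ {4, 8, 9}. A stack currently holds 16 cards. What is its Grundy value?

Compute g(0), g(1), … for moves {4, 8, 9}:
k:     0  1  2  3  4  5  6  7  8  9 10 11 12 13 14 15 16
g(k):  0  0  0  0  1  1  1  1  2  2  2  2  3  0  0  0  0
So g(16) = 0.

0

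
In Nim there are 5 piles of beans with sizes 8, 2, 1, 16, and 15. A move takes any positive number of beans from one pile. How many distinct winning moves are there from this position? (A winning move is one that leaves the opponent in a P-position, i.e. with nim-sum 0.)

1

Nim-sum: 8 XOR 2 XOR 1 XOR 16 XOR 15 = 20.
The overall nim-sum is X = 20. A pile of size p has a winning move iff p XOR X < p (reduce it to p XOR X).
  8: 8 XOR 20 = 28 ≥ 8 — no move.
  2: 2 XOR 20 = 22 ≥ 2 — no move.
  1: 1 XOR 20 = 21 ≥ 1 — no move.
  16: 16 XOR 20 = 4 < 16 — winning move (to 4).
  15: 15 XOR 20 = 27 ≥ 15 — no move.
That gives 1 winning move.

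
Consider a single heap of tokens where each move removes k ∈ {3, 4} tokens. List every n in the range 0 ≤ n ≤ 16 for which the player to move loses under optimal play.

0, 1, 2, 7, 8, 9, 14, 15, 16

Compute g(0), g(1), … for moves {3, 4}:
k:     0  1  2  3  4  5  6  7  8  9 10 11 12 13 14 15 16
g(k):  0  0  0  1  1  1  2  0  0  0  1  1  1  2  0  0  0
The P-positions (g = 0) in 0..16 are 0, 1, 2, 7, 8, 9, 14, 15, 16.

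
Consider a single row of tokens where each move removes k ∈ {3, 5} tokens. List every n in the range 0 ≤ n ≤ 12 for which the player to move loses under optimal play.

0, 1, 2, 8, 9, 10

Compute g(0), g(1), … for moves {3, 5}:
k:     0  1  2  3  4  5  6  7  8  9 10 11 12
g(k):  0  0  0  1  1  1  2  2  0  0  0  1  1
The P-positions (g = 0) in 0..12 are 0, 1, 2, 8, 9, 10.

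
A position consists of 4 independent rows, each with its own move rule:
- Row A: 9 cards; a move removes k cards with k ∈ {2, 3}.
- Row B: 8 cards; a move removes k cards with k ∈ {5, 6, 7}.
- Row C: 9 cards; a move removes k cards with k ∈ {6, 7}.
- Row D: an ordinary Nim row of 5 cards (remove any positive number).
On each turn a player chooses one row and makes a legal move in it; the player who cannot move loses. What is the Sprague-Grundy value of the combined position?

7

For row A, compute g(0), g(1), … with moves {2, 3}:
k:     0  1  2  3  4  5  6  7  8  9
g(k):  0  0  1  1  2  0  0  1  1  2
So g(9) = 2.
For row B, compute g(0), g(1), … with moves {5, 6, 7}:
k:     0  1  2  3  4  5  6  7  8
g(k):  0  0  0  0  0  1  1  1  1
So g(8) = 1.
Build the Grundy sequence for row C with g(k) = mex{g(k−s) : s ∈ {6, 7}, s ≤ k}:
k:     0  1  2  3  4  5  6  7  8  9
g(k):  0  0  0  0  0  0  1  1  1  1
So g(9) = 1.
Row D is a plain Nim row of size 5, so its Grundy value is 5.
The value of a disjunctive sum is the nim-sum of the parts.
Combined value = 2 XOR 1 XOR 1 XOR 5 = 7.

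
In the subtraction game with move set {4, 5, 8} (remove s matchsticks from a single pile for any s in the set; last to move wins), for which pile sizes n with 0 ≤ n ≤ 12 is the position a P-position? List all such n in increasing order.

Build the Grundy sequence with g(k) = mex{g(k−s) : s ∈ {4, 5, 8}, s ≤ k}:
k:     0  1  2  3  4  5  6  7  8  9 10 11 12
g(k):  0  0  0  0  1  1  1  1  2  2  2  2  0
The P-positions (g = 0) in 0..12 are 0, 1, 2, 3, 12.

0, 1, 2, 3, 12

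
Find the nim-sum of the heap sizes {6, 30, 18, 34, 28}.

52

Write each in binary and XOR column by column:
  000110  (6)
  011110  (30)
  010010  (18)
  100010  (34)
  011100  (28)
  ------
  110100  (52)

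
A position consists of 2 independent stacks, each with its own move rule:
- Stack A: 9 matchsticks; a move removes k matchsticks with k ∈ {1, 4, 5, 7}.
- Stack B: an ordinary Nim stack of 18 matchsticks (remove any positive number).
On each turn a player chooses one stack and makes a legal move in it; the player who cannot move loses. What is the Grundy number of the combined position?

19

Build the Grundy sequence for stack A with g(k) = mex{g(k−s) : s ∈ {1, 4, 5, 7}, s ≤ k}:
g(0) = mex{} = 0
g(1) = mex{0} = 1
g(2) = mex{1} = 0
g(3) = mex{0} = 1
g(4) = mex{0,1} = 2
g(5) = mex{0,1,2} = 3
g(6) = mex{0,1,3} = 2
g(7) = mex{0,1,2} = 3
g(8) = mex{1,2,3} = 0
g(9) = mex{0,2,3} = 1
So g(9) = 1.
Stack B is a plain Nim stack of size 18, so its Grundy value is 18.
The value of a disjunctive sum is the nim-sum of the parts.
Combined value = 1 XOR 18 = 19.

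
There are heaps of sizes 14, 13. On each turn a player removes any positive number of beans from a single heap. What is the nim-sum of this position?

3

Compute the nim-sum pairwise:
14 ^ 13 = 3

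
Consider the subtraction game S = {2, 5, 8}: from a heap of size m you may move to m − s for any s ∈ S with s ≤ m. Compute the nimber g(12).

1

Compute g(0), g(1), … for moves {2, 5, 8}:
g(0) = mex{} = 0
g(1) = mex{} = 0
g(2) = mex{0} = 1
g(3) = mex{0} = 1
g(4) = mex{1} = 0
g(5) = mex{0,1} = 2
g(6) = mex{0} = 1
g(7) = mex{1,2} = 0
g(8) = mex{0,1} = 2
g(9) = mex{0} = 1
g(10) = mex{1,2} = 0
g(11) = mex{1} = 0
g(12) = mex{0} = 1
So g(12) = 1.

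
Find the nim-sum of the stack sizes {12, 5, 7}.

14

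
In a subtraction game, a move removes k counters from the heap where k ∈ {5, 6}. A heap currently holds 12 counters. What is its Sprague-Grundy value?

0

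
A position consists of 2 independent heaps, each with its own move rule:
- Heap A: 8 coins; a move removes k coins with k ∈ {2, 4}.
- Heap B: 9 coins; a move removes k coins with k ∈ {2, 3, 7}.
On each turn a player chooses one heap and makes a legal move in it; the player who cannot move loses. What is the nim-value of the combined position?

3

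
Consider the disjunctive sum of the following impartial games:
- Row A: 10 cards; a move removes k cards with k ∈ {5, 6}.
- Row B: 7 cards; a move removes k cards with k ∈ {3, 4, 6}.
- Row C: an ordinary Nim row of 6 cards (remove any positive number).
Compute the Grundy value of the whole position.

Grundy values for row A (subtraction set {5, 6}):
g(0) = mex{} = 0
g(1) = mex{} = 0
g(2) = mex{} = 0
g(3) = mex{} = 0
g(4) = mex{} = 0
g(5) = mex{0} = 1
g(6) = mex{0} = 1
g(7) = mex{0} = 1
g(8) = mex{0} = 1
g(9) = mex{0} = 1
g(10) = mex{0,1} = 2
So g(10) = 2.
Build the Grundy sequence for row B with g(k) = mex{g(k−s) : s ∈ {3, 4, 6}, s ≤ k}:
k:     0  1  2  3  4  5  6  7
g(k):  0  0  0  1  1  1  2  2
So g(7) = 2.
Row C is a plain Nim row of size 6, so its Grundy value is 6.
The value of a disjunctive sum is the nim-sum of the parts.
Combined value = 2 ⊕ 2 ⊕ 6 = 6.

6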